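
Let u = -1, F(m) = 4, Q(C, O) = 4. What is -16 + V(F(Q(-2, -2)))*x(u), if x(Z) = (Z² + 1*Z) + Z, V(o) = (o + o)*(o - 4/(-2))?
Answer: -64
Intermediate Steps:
V(o) = 2*o*(2 + o) (V(o) = (2*o)*(o - 4*(-½)) = (2*o)*(o + 2) = (2*o)*(2 + o) = 2*o*(2 + o))
x(Z) = Z² + 2*Z (x(Z) = (Z² + Z) + Z = (Z + Z²) + Z = Z² + 2*Z)
-16 + V(F(Q(-2, -2)))*x(u) = -16 + (2*4*(2 + 4))*(-(2 - 1)) = -16 + (2*4*6)*(-1*1) = -16 + 48*(-1) = -16 - 48 = -64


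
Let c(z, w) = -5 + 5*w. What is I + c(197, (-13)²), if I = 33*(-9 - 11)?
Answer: 180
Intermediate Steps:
I = -660 (I = 33*(-20) = -660)
I + c(197, (-13)²) = -660 + (-5 + 5*(-13)²) = -660 + (-5 + 5*169) = -660 + (-5 + 845) = -660 + 840 = 180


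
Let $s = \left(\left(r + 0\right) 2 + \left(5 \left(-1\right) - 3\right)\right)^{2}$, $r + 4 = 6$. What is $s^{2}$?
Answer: $256$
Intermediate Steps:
$r = 2$ ($r = -4 + 6 = 2$)
$s = 16$ ($s = \left(\left(2 + 0\right) 2 + \left(5 \left(-1\right) - 3\right)\right)^{2} = \left(2 \cdot 2 - 8\right)^{2} = \left(4 - 8\right)^{2} = \left(-4\right)^{2} = 16$)
$s^{2} = 16^{2} = 256$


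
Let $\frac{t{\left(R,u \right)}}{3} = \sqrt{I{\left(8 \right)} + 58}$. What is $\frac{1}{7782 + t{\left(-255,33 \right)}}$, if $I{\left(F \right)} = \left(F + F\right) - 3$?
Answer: $\frac{2594}{20186295} - \frac{\sqrt{71}}{20186295} \approx 0.00012809$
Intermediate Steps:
$I{\left(F \right)} = -3 + 2 F$ ($I{\left(F \right)} = 2 F - 3 = -3 + 2 F$)
$t{\left(R,u \right)} = 3 \sqrt{71}$ ($t{\left(R,u \right)} = 3 \sqrt{\left(-3 + 2 \cdot 8\right) + 58} = 3 \sqrt{\left(-3 + 16\right) + 58} = 3 \sqrt{13 + 58} = 3 \sqrt{71}$)
$\frac{1}{7782 + t{\left(-255,33 \right)}} = \frac{1}{7782 + 3 \sqrt{71}}$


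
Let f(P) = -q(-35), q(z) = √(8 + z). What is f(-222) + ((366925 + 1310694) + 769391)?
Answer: 2447010 - 3*I*√3 ≈ 2.447e+6 - 5.1962*I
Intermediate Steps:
f(P) = -3*I*√3 (f(P) = -√(8 - 35) = -√(-27) = -3*I*√3)
f(-222) + ((366925 + 1310694) + 769391) = -3*I*√3 + ((366925 + 1310694) + 769391) = -3*I*√3 + (1677619 + 769391) = -3*I*√3 + 2447010 = 2447010 - 3*I*√3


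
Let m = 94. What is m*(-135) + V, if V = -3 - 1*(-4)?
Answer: -12689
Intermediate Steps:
V = 1 (V = -3 + 4 = 1)
m*(-135) + V = 94*(-135) + 1 = -12690 + 1 = -12689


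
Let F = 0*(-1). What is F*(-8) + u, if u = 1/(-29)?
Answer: -1/29 ≈ -0.034483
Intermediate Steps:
F = 0
u = -1/29 ≈ -0.034483
F*(-8) + u = 0*(-8) - 1/29 = 0 - 1/29 = -1/29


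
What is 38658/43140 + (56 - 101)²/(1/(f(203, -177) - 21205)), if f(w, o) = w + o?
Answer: -308360938807/7190 ≈ -4.2887e+7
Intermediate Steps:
f(w, o) = o + w
38658/43140 + (56 - 101)²/(1/(f(203, -177) - 21205)) = 38658/43140 + (56 - 101)²/(1/((-177 + 203) - 21205)) = 38658*(1/43140) + (-45)²/(1/(26 - 21205)) = 6443/7190 + 2025/(1/(-21179)) = 6443/7190 + 2025/(-1/21179) = 6443/7190 + 2025*(-21179) = 6443/7190 - 42887475 = -308360938807/7190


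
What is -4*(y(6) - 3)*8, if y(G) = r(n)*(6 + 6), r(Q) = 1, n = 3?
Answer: -288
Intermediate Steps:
y(G) = 12 (y(G) = 1*(6 + 6) = 1*12 = 12)
-4*(y(6) - 3)*8 = -4*(12 - 3)*8 = -4*9*8 = -36*8 = -288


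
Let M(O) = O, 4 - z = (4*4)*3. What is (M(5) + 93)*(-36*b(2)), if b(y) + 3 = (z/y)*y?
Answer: 165816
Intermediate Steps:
z = -44 (z = 4 - 4*4*3 = 4 - 16*3 = 4 - 1*48 = 4 - 48 = -44)
b(y) = -47 (b(y) = -3 + (-44/y)*y = -3 - 44 = -47)
(M(5) + 93)*(-36*b(2)) = (5 + 93)*(-36*(-47)) = 98*1692 = 165816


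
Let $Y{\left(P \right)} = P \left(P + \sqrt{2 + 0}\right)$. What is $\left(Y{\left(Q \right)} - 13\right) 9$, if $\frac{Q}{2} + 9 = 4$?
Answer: $783 - 90 \sqrt{2} \approx 655.72$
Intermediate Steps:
$Q = -10$ ($Q = -18 + 2 \cdot 4 = -18 + 8 = -10$)
$Y{\left(P \right)} = P \left(P + \sqrt{2}\right)$
$\left(Y{\left(Q \right)} - 13\right) 9 = \left(- 10 \left(-10 + \sqrt{2}\right) - 13\right) 9 = \left(\left(100 - 10 \sqrt{2}\right) - 13\right) 9 = \left(87 - 10 \sqrt{2}\right) 9 = 783 - 90 \sqrt{2}$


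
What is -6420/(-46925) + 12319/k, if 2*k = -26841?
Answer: -196763786/251902785 ≈ -0.78111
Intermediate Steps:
k = -26841/2 (k = (1/2)*(-26841) = -26841/2 ≈ -13421.)
-6420/(-46925) + 12319/k = -6420/(-46925) + 12319/(-26841/2) = -6420*(-1/46925) + 12319*(-2/26841) = 1284/9385 - 24638/26841 = -196763786/251902785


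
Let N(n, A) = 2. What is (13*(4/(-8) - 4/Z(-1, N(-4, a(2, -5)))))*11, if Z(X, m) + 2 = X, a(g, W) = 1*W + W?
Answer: 715/6 ≈ 119.17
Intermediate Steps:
a(g, W) = 2*W (a(g, W) = W + W = 2*W)
Z(X, m) = -2 + X
(13*(4/(-8) - 4/Z(-1, N(-4, a(2, -5)))))*11 = (13*(4/(-8) - 4/(-2 - 1)))*11 = (13*(4*(-⅛) - 4/(-3)))*11 = (13*(-½ - 4*(-⅓)))*11 = (13*(-½ + 4/3))*11 = (13*(⅚))*11 = (65/6)*11 = 715/6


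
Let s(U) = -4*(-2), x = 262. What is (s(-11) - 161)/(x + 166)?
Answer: -153/428 ≈ -0.35748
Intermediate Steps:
s(U) = 8
(s(-11) - 161)/(x + 166) = (8 - 161)/(262 + 166) = -153/428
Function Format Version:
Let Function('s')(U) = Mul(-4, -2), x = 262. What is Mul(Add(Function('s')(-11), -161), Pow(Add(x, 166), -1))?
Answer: Rational(-153, 428) ≈ -0.35748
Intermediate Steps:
Function('s')(U) = 8
Mul(Add(Function('s')(-11), -161), Pow(Add(x, 166), -1)) = Mul(Add(8, -161), Pow(Add(262, 166), -1)) = Mul(-153, Pow(428, -1)) = Mul(-153, Rational(1, 428)) = Rational(-153, 428)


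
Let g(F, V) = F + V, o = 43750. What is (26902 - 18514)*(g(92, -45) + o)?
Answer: 367369236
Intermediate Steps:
(26902 - 18514)*(g(92, -45) + o) = (26902 - 18514)*((92 - 45) + 43750) = 8388*(47 + 43750) = 8388*43797 = 367369236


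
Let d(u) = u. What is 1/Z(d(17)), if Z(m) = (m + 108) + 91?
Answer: 1/216 ≈ 0.0046296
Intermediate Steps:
Z(m) = 199 + m (Z(m) = (108 + m) + 91 = 199 + m)
1/Z(d(17)) = 1/(199 + 17) = 1/216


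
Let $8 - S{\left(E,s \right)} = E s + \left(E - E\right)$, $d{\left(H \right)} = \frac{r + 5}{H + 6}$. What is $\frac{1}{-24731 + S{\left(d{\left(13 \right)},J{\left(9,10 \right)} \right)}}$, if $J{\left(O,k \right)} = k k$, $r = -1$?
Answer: $- \frac{19}{470137} \approx -4.0414 \cdot 10^{-5}$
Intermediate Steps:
$J{\left(O,k \right)} = k^{2}$
$d{\left(H \right)} = \frac{4}{6 + H}$ ($d{\left(H \right)} = \frac{-1 + 5}{H + 6} = \frac{4}{6 + H}$)
$S{\left(E,s \right)} = 8 - E s$ ($S{\left(E,s \right)} = 8 - \left(E s + \left(E - E\right)\right) = 8 - \left(E s + 0\right) = 8 - E s$)
$\frac{1}{-24731 + S{\left(d{\left(13 \right)},J{\left(9,10 \right)} \right)}} = \frac{1}{-24731 + \left(8 - \frac{4}{6 + 13} \cdot 10^{2}\right)} = \frac{1}{-24731 + \left(8 - \frac{4}{19} \cdot 100\right)} = \frac{1}{-24731 + \left(8 - \frac{400}{19}\right)} = \frac{1}{-24731 - \frac{248}{19}} = \frac{1}{- \frac{470137}{19}} = - \frac{19}{470137}$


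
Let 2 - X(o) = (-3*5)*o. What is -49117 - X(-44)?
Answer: -48459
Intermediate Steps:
X(o) = 2 + 15*o (X(o) = 2 - (-3*5)*o = 2 - (-15)*o = 2 + 15*o)
-49117 - X(-44) = -49117 - (2 + 15*(-44)) = -49117 - (2 - 660) = -49117 - 1*(-658) = -49117 + 658 = -48459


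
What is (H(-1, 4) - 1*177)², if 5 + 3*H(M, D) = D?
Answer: 283024/9 ≈ 31447.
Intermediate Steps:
H(M, D) = -5/3 + D/3
(H(-1, 4) - 1*177)² = ((-5/3 + (⅓)*4) - 1*177)² = ((-5/3 + 4/3) - 177)² = (-⅓ - 177)² = (-532/3)² = 283024/9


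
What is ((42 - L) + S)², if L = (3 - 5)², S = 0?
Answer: 1444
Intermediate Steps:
L = 4 (L = (-2)² = 4)
((42 - L) + S)² = ((42 - 1*4) + 0)² = ((42 - 4) + 0)² = (38 + 0)² = 38² = 1444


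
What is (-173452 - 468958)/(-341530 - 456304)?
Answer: 321205/398917 ≈ 0.80519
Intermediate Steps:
(-173452 - 468958)/(-341530 - 456304) = -642410/(-797834) = -642410*(-1/797834) = 321205/398917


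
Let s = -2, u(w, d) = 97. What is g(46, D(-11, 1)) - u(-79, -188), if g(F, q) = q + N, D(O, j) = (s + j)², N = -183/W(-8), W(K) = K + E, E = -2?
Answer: -777/10 ≈ -77.700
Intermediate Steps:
W(K) = -2 + K (W(K) = K - 2 = -2 + K)
N = 183/10 (N = -183/(-2 - 8) = -183/(-10) = -183*(-⅒) = 183/10 ≈ 18.300)
D(O, j) = (-2 + j)²
g(F, q) = 183/10 + q (g(F, q) = q + 183/10 = 183/10 + q)
g(46, D(-11, 1)) - u(-79, -188) = (183/10 + (-2 + 1)²) - 1*97 = (183/10 + (-1)²) - 97 = (183/10 + 1) - 97 = 193/10 - 97 = -777/10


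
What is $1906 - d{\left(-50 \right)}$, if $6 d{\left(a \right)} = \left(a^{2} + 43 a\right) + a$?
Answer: $1856$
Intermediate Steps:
$d{\left(a \right)} = \frac{a^{2}}{6} + \frac{22 a}{3}$ ($d{\left(a \right)} = \frac{\left(a^{2} + 43 a\right) + a}{6} = \frac{a^{2} + 44 a}{6} = \frac{a^{2}}{6} + \frac{22 a}{3}$)
$1906 - d{\left(-50 \right)} = 1906 - \frac{1}{6} \left(-50\right) \left(44 - 50\right) = 1906 - \frac{1}{6} \left(-50\right) \left(-6\right) = 1906 - 50 = 1856$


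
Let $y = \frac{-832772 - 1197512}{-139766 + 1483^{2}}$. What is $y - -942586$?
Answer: $\frac{1941275516194}{2059523} \approx 9.4259 \cdot 10^{5}$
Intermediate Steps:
$y = - \frac{2030284}{2059523}$ ($y = - \frac{2030284}{-139766 + 2199289} = - \frac{2030284}{2059523} \approx -0.9858$)
$y - -942586 = - \frac{2030284}{2059523} - -942586 = - \frac{2030284}{2059523} + 942586 = \frac{1941275516194}{2059523}$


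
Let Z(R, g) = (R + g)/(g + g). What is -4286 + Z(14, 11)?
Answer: -94267/22 ≈ -4284.9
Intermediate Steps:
Z(R, g) = (R + g)/(2*g) (Z(R, g) = (R + g)/((2*g)) = (R + g)*(1/(2*g)) = (R + g)/(2*g))
-4286 + Z(14, 11) = -4286 + (1/2)*(14 + 11)/11 = -4286 + (1/2)*(1/11)*25 = -4286 + 25/22 = -94267/22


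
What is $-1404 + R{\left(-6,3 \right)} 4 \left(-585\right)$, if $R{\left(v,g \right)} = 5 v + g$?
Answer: $61776$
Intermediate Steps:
$R{\left(v,g \right)} = g + 5 v$
$-1404 + R{\left(-6,3 \right)} 4 \left(-585\right) = -1404 + \left(3 + 5 \left(-6\right)\right) 4 \left(-585\right) = -1404 + \left(3 - 30\right) 4 \left(-585\right) = -1404 + \left(-27\right) 4 \left(-585\right) = -1404 - -63180 = -1404 + 63180 = 61776$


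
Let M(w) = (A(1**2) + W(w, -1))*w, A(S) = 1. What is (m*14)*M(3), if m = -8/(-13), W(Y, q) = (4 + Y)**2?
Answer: 16800/13 ≈ 1292.3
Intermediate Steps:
m = 8/13 (m = -8*(-1/13) = 8/13 ≈ 0.61539)
M(w) = w*(1 + (4 + w)**2) (M(w) = (1 + (4 + w)**2)*w = w*(1 + (4 + w)**2))
(m*14)*M(3) = ((8/13)*14)*(3*(1 + (4 + 3)**2)) = 112*(3*(1 + 7**2))/13 = 112*(3*(1 + 49))/13 = 112*(3*50)/13 = (112/13)*150 = 16800/13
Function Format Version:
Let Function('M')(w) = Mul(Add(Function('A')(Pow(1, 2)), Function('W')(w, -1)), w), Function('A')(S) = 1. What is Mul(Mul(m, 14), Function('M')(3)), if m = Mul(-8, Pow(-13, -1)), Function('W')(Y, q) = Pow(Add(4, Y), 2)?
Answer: Rational(16800, 13) ≈ 1292.3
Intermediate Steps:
m = Rational(8, 13) (m = Mul(-8, Rational(-1, 13)) = Rational(8, 13) ≈ 0.61539)
Function('M')(w) = Mul(w, Add(1, Pow(Add(4, w), 2))) (Function('M')(w) = Mul(Add(1, Pow(Add(4, w), 2)), w) = Mul(w, Add(1, Pow(Add(4, w), 2))))
Mul(Mul(m, 14), Function('M')(3)) = Mul(Mul(Rational(8, 13), 14), Mul(3, Add(1, Pow(Add(4, 3), 2)))) = Mul(Rational(112, 13), Mul(3, Add(1, Pow(7, 2)))) = Mul(Rational(112, 13), Mul(3, Add(1, 49))) = Mul(Rational(112, 13), Mul(3, 50)) = Mul(Rational(112, 13), 150) = Rational(16800, 13)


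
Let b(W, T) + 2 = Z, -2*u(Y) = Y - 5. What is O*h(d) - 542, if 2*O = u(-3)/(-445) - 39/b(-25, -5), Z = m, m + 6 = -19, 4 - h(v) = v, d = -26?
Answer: -138965/267 ≈ -520.47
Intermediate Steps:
h(v) = 4 - v
u(Y) = 5/2 - Y/2 (u(Y) = -(Y - 5)/2 = -(-5 + Y)/2 = 5/2 - Y/2)
m = -25 (m = -6 - 19 = -25)
Z = -25
b(W, T) = -27 (b(W, T) = -2 - 25 = -27)
O = 5749/8010 (O = ((5/2 - 1/2*(-3))/(-445) - 39/(-27))/2 = ((5/2 + 3/2)*(-1/445) - 39*(-1/27))/2 = (4*(-1/445) + 13/9)/2 = (-4/445 + 13/9)/2 = (1/2)*(5749/4005) = 5749/8010 ≈ 0.71773)
O*h(d) - 542 = 5749*(4 - 1*(-26))/8010 - 542 = 5749*(4 + 26)/8010 - 542 = (5749/8010)*30 - 542 = 5749/267 - 542 = -138965/267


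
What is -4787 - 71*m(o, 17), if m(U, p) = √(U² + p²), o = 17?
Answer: -4787 - 1207*√2 ≈ -6494.0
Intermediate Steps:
-4787 - 71*m(o, 17) = -4787 - 71*√(17² + 17²) = -4787 - 71*√(289 + 289) = -4787 - 71*√578 = -4787 - 71*17*√2 = -4787 - 1207*√2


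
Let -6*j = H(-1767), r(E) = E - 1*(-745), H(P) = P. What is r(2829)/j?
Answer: 7148/589 ≈ 12.136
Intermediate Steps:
r(E) = 745 + E (r(E) = E + 745 = 745 + E)
j = 589/2 (j = -1/6*(-1767) = 589/2 ≈ 294.50)
r(2829)/j = (745 + 2829)/(589/2) = 3574*(2/589) = 7148/589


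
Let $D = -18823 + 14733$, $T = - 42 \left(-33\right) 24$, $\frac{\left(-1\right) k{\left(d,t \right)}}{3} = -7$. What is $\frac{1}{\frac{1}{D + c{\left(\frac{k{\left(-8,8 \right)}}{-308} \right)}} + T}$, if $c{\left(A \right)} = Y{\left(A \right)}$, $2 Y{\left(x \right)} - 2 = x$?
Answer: $\frac{359835}{11969551352} \approx 3.0063 \cdot 10^{-5}$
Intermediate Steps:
$k{\left(d,t \right)} = 21$ ($k{\left(d,t \right)} = \left(-3\right) \left(-7\right) = 21$)
$Y{\left(x \right)} = 1 + \frac{x}{2}$
$c{\left(A \right)} = 1 + \frac{A}{2}$
$T = 33264$ ($T = - \left(-1386\right) 24 = \left(-1\right) \left(-33264\right) = 33264$)
$D = -4090$
$\frac{1}{\frac{1}{D + c{\left(\frac{k{\left(-8,8 \right)}}{-308} \right)}} + T} = \frac{1}{\frac{1}{-4090 + \left(1 + \frac{21 \frac{1}{-308}}{2}\right)} + 33264} = \frac{1}{\frac{1}{-4090 + \left(1 + \frac{21 \left(- \frac{1}{308}\right)}{2}\right)} + 33264} = \frac{1}{\frac{1}{-4090 + \left(1 + \frac{1}{2} \left(- \frac{3}{44}\right)\right)} + 33264} = \frac{1}{\frac{1}{-4090 + \left(1 - \frac{3}{88}\right)} + 33264} = \frac{1}{\frac{1}{-4090 + \frac{85}{88}} + 33264} = \frac{1}{\frac{1}{- \frac{359835}{88}} + 33264} = \frac{1}{- \frac{88}{359835} + 33264} = \frac{1}{\frac{11969551352}{359835}} = \frac{359835}{11969551352}$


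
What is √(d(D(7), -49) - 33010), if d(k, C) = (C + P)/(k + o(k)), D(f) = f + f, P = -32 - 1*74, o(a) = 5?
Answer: 9*I*√147155/19 ≈ 181.71*I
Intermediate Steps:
P = -106 (P = -32 - 74 = -106)
D(f) = 2*f
d(k, C) = (-106 + C)/(5 + k) (d(k, C) = (C - 106)/(k + 5) = (-106 + C)/(5 + k))
√(d(D(7), -49) - 33010) = √((-106 - 49)/(5 + 2*7) - 33010) = √(-155/(5 + 14) - 33010) = √(-155/19 - 33010) = √(-627345/19) = 9*I*√147155/19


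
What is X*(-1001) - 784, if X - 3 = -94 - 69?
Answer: 159376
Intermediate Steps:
X = -160 (X = 3 + (-94 - 69) = 3 - 163 = -160)
X*(-1001) - 784 = -160*(-1001) - 784 = 160160 - 784 = 159376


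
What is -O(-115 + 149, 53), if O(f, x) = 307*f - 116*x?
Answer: -4290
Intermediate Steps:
O(f, x) = -116*x + 307*f
-O(-115 + 149, 53) = -(-116*53 + 307*(-115 + 149)) = -(-6148 + 307*34) = -(-6148 + 10438) = -1*4290 = -4290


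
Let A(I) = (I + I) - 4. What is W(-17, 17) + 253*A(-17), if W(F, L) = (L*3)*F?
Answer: -10481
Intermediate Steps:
A(I) = -4 + 2*I (A(I) = 2*I - 4 = -4 + 2*I)
W(F, L) = 3*F*L (W(F, L) = (3*L)*F = 3*F*L)
W(-17, 17) + 253*A(-17) = 3*(-17)*17 + 253*(-4 + 2*(-17)) = -867 + 253*(-4 - 34) = -867 + 253*(-38) = -867 - 9614 = -10481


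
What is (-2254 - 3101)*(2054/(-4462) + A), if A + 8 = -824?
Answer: 9945407745/2231 ≈ 4.4578e+6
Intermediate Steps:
A = -832 (A = -8 - 824 = -832)
(-2254 - 3101)*(2054/(-4462) + A) = (-2254 - 3101)*(2054/(-4462) - 832) = -5355*(2054*(-1/4462) - 832) = -5355*(-1027/2231 - 832) = -5355*(-1857219/2231) = 9945407745/2231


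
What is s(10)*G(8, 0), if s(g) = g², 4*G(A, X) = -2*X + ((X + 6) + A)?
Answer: 350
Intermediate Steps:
G(A, X) = 3/2 - X/4 + A/4 (G(A, X) = (-2*X + ((X + 6) + A))/4 = (-2*X + ((6 + X) + A))/4 = (-2*X + (6 + A + X))/4 = (6 + A - X)/4 = 3/2 - X/4 + A/4)
s(10)*G(8, 0) = 10²*(3/2 - ¼*0 + (¼)*8) = 100*(3/2 + 0 + 2) = 100*(7/2) = 350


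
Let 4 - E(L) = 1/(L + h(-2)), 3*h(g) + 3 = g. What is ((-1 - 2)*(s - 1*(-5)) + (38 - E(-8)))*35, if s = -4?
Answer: 31360/29 ≈ 1081.4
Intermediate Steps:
h(g) = -1 + g/3
E(L) = 4 - 1/(-5/3 + L) (E(L) = 4 - 1/(L + (-1 + (⅓)*(-2))) = 4 - 1/(L + (-1 - ⅔)) = 4 - 1/(L - 5/3) = 4 - 1/(-5/3 + L))
((-1 - 2)*(s - 1*(-5)) + (38 - E(-8)))*35 = ((-1 - 2)*(-4 - 1*(-5)) + (38 - (-23 + 12*(-8))/(-5 + 3*(-8))))*35 = (-3*(-4 + 5) + (38 - (-23 - 96)/(-5 - 24)))*35 = (-3*1 + (38 - (-119)/(-29)))*35 = (-3 + (38 - (-1)*(-119)/29))*35 = (-3 + (38 - 1*119/29))*35 = (-3 + (38 - 119/29))*35 = (-3 + 983/29)*35 = (896/29)*35 = 31360/29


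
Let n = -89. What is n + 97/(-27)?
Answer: -2500/27 ≈ -92.593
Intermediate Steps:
n + 97/(-27) = -89 + 97/(-27) = -89 - 1/27*97 = -89 - 97/27 = -2500/27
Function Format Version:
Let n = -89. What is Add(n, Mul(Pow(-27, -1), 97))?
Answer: Rational(-2500, 27) ≈ -92.593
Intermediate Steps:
Add(n, Mul(Pow(-27, -1), 97)) = Add(-89, Mul(Pow(-27, -1), 97)) = Add(-89, Mul(Rational(-1, 27), 97)) = Add(-89, Rational(-97, 27)) = Rational(-2500, 27)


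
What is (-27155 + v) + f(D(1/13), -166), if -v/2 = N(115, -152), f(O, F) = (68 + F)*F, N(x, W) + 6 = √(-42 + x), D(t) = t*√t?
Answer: -10875 - 2*√73 ≈ -10892.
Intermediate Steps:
D(t) = t^(3/2)
N(x, W) = -6 + √(-42 + x)
f(O, F) = F*(68 + F)
v = 12 - 2*√73 (v = -2*(-6 + √(-42 + 115)) = -2*(-6 + √73) = 12 - 2*√73 ≈ -5.0880)
(-27155 + v) + f(D(1/13), -166) = (-27155 + (12 - 2*√73)) - 166*(68 - 166) = (-27143 - 2*√73) - 166*(-98) = (-27143 - 2*√73) + 16268 = -10875 - 2*√73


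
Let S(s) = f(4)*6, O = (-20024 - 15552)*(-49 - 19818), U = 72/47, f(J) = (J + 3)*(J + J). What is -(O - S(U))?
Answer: -706788056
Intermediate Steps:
f(J) = 2*J*(3 + J) (f(J) = (3 + J)*(2*J) = 2*J*(3 + J))
U = 72/47 (U = 72*(1/47) = 72/47 ≈ 1.5319)
O = 706788392 (O = -35576*(-19867) = 706788392)
S(s) = 336 (S(s) = (2*4*(3 + 4))*6 = (2*4*7)*6 = 56*6 = 336)
-(O - S(U)) = -(706788392 - 1*336) = -(706788392 - 336) = -1*706788056 = -706788056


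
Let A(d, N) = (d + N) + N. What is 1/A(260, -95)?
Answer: 1/70 ≈ 0.014286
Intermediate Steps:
A(d, N) = d + 2*N (A(d, N) = (N + d) + N = d + 2*N)
1/A(260, -95) = 1/(260 + 2*(-95)) = 1/(260 - 190) = 1/70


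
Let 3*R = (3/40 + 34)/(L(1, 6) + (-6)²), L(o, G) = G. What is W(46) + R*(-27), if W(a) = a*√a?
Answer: -4089/560 + 46*√46 ≈ 304.69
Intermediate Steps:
W(a) = a^(3/2)
R = 1363/5040 (R = ((3/40 + 34)/(6 + (-6)²))/3 = ((3*(1/40) + 34)/(6 + 36))/3 = ((3/40 + 34)/42)/3 = ((1363/40)*(1/42))/3 = (⅓)*(1363/1680) = 1363/5040 ≈ 0.27044)
W(46) + R*(-27) = 46^(3/2) + (1363/5040)*(-27) = 46*√46 - 4089/560 = -4089/560 + 46*√46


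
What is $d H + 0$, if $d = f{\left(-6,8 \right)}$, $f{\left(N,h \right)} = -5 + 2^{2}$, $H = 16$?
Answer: $-16$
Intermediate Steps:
$f{\left(N,h \right)} = -1$ ($f{\left(N,h \right)} = -5 + 4 = -1$)
$d = -1$
$d H + 0 = \left(-1\right) 16 + 0 = -16 + 0 = -16$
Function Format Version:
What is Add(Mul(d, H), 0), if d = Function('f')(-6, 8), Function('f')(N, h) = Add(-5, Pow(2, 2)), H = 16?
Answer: -16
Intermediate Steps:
Function('f')(N, h) = -1 (Function('f')(N, h) = Add(-5, 4) = -1)
d = -1
Add(Mul(d, H), 0) = Add(Mul(-1, 16), 0) = Add(-16, 0) = -16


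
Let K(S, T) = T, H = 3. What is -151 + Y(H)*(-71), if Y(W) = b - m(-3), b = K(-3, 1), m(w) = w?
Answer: -435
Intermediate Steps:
b = 1
Y(W) = 4 (Y(W) = 1 - 1*(-3) = 1 + 3 = 4)
-151 + Y(H)*(-71) = -151 + 4*(-71) = -151 - 284 = -435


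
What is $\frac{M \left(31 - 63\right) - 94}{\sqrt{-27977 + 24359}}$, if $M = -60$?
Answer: $- \frac{913 i \sqrt{402}}{603} \approx - 30.358 i$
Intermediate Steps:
$\frac{M \left(31 - 63\right) - 94}{\sqrt{-27977 + 24359}} = \frac{- 60 \left(31 - 63\right) - 94}{\sqrt{-27977 + 24359}} = \frac{\left(-60\right) \left(-32\right) - 94}{\sqrt{-3618}} = \frac{1920 - 94}{3 i \sqrt{402}} = 1826 \left(- \frac{i \sqrt{402}}{1206}\right) = - \frac{913 i \sqrt{402}}{603}$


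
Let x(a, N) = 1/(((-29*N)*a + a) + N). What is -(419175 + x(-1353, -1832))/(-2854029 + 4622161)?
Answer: -15066274775287/63551410630354 ≈ -0.23707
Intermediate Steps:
x(a, N) = 1/(N + a - 29*N*a) (x(a, N) = 1/((-29*N*a + a) + N) = 1/((a - 29*N*a) + N) = 1/(N + a - 29*N*a))
-(419175 + x(-1353, -1832))/(-2854029 + 4622161) = -(419175 + 1/(-1832 - 1353 - 29*(-1832)*(-1353)))/(-2854029 + 4622161) = -(419175 + 1/(-1832 - 1353 - 71882184))/1768132 = -(419175 + 1/(-71885369))/1768132 = -(419175 - 1/71885369)/1768132 = -30132549550574/(71885369*1768132) = -1*15066274775287/63551410630354 = -15066274775287/63551410630354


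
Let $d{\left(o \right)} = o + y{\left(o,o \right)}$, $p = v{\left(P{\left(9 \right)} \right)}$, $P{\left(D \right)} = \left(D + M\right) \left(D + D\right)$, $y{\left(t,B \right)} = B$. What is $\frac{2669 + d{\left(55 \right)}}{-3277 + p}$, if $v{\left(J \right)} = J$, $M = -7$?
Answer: $- \frac{397}{463} \approx -0.85745$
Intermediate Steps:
$P{\left(D \right)} = 2 D \left(-7 + D\right)$ ($P{\left(D \right)} = \left(D - 7\right) \left(D + D\right) = \left(-7 + D\right) 2 D = 2 D \left(-7 + D\right)$)
$p = 36$ ($p = 2 \cdot 9 \left(-7 + 9\right) = 2 \cdot 9 \cdot 2 = 36$)
$d{\left(o \right)} = 2 o$ ($d{\left(o \right)} = o + o = 2 o$)
$\frac{2669 + d{\left(55 \right)}}{-3277 + p} = \frac{2669 + 2 \cdot 55}{-3277 + 36} = \frac{2669 + 110}{-3241} = 2779 \left(- \frac{1}{3241}\right) = - \frac{397}{463}$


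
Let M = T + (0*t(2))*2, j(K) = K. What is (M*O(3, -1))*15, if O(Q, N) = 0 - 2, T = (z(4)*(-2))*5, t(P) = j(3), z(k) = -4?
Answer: -1200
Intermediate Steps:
t(P) = 3
T = 40 (T = -4*(-2)*5 = 8*5 = 40)
O(Q, N) = -2
M = 40 (M = 40 + (0*3)*2 = 40 + 0*2 = 40 + 0 = 40)
(M*O(3, -1))*15 = (40*(-2))*15 = -80*15 = -1200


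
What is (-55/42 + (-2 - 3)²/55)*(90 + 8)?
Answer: -2765/33 ≈ -83.788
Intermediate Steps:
(-55/42 + (-2 - 3)²/55)*(90 + 8) = (-55*1/42 + (-5)²*(1/55))*98 = (-55/42 + 25*(1/55))*98 = (-55/42 + 5/11)*98 = -395/462*98 = -2765/33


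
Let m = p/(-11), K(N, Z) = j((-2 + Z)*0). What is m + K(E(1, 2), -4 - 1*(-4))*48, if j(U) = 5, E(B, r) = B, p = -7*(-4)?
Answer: 2612/11 ≈ 237.45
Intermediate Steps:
p = 28
K(N, Z) = 5
m = -28/11 (m = 28/(-11) = 28*(-1/11) = -28/11 ≈ -2.5455)
m + K(E(1, 2), -4 - 1*(-4))*48 = -28/11 + 5*48 = -28/11 + 240 = 2612/11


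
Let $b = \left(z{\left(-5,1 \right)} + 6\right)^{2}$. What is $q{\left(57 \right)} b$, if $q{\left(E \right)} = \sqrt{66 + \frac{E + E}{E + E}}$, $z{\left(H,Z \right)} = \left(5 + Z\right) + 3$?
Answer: $225 \sqrt{67} \approx 1841.7$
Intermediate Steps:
$z{\left(H,Z \right)} = 8 + Z$
$q{\left(E \right)} = \sqrt{67}$ ($q{\left(E \right)} = \sqrt{66 + \frac{2 E}{2 E}} = \sqrt{66 + 2 E \frac{1}{2 E}} = \sqrt{66 + 1} = \sqrt{67}$)
$b = 225$ ($b = \left(\left(8 + 1\right) + 6\right)^{2} = \left(9 + 6\right)^{2} = 15^{2} = 225$)
$q{\left(57 \right)} b = \sqrt{67} \cdot 225 = 225 \sqrt{67}$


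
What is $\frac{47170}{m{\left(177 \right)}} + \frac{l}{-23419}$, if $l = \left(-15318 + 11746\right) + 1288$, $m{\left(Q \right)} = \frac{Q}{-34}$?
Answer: $- \frac{37558519552}{4145163} \approx -9060.8$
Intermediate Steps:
$m{\left(Q \right)} = - \frac{Q}{34}$ ($m{\left(Q \right)} = Q \left(- \frac{1}{34}\right) = - \frac{Q}{34}$)
$l = -2284$ ($l = -3572 + 1288 = -2284$)
$\frac{47170}{m{\left(177 \right)}} + \frac{l}{-23419} = \frac{47170}{\left(- \frac{1}{34}\right) 177} - \frac{2284}{-23419} = \frac{47170}{- \frac{177}{34}} - - \frac{2284}{23419} = 47170 \left(- \frac{34}{177}\right) + \frac{2284}{23419} = - \frac{1603780}{177} + \frac{2284}{23419} = - \frac{37558519552}{4145163}$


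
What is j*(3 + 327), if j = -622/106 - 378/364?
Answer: -1570305/689 ≈ -2279.1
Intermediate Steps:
j = -9517/1378 (j = -622*1/106 - 378*1/364 = -311/53 - 27/26 = -9517/1378 ≈ -6.9064)
j*(3 + 327) = -9517*(3 + 327)/1378 = -9517/1378*330 = -1570305/689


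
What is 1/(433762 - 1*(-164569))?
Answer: 1/598331 ≈ 1.6713e-6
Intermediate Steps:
1/(433762 - 1*(-164569)) = 1/(433762 + 164569) = 1/598331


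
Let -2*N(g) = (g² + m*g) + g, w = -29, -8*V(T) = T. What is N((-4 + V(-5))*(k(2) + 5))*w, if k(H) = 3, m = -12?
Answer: 14877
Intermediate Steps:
V(T) = -T/8
N(g) = -g²/2 + 11*g/2 (N(g) = -((g² - 12*g) + g)/2 = -(g² - 11*g)/2 = -g²/2 + 11*g/2)
N((-4 + V(-5))*(k(2) + 5))*w = (((-4 - ⅛*(-5))*(3 + 5))*(11 - (-4 - ⅛*(-5))*(3 + 5))/2)*(-29) = (((-4 + 5/8)*8)*(11 - (-4 + 5/8)*8)/2)*(-29) = ((-27/8*8)*(11 - (-27)*8/8)/2)*(-29) = ((½)*(-27)*(11 - 1*(-27)))*(-29) = ((½)*(-27)*(11 + 27))*(-29) = ((½)*(-27)*38)*(-29) = -513*(-29) = 14877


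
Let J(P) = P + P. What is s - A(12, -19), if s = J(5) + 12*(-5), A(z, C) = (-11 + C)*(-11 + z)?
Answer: -20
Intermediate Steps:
J(P) = 2*P
s = -50 (s = 2*5 + 12*(-5) = 10 - 60 = -50)
s - A(12, -19) = -50 - (121 - 11*(-19) - 11*12 - 19*12) = -50 - (121 + 209 - 132 - 228) = -50 - 1*(-30) = -50 + 30 = -20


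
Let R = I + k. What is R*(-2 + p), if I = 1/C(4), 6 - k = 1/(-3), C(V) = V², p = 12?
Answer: 1535/24 ≈ 63.958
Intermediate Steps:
k = 19/3 (k = 6 - 1/(-3) = 6 - 1*(-⅓) = 6 + ⅓ = 19/3 ≈ 6.3333)
I = 1/16 (I = 1/(4²) = 1/16 ≈ 0.062500)
R = 307/48 (R = 1/16 + 19/3 = 307/48 ≈ 6.3958)
R*(-2 + p) = 307*(-2 + 12)/48 = (307/48)*10 = 1535/24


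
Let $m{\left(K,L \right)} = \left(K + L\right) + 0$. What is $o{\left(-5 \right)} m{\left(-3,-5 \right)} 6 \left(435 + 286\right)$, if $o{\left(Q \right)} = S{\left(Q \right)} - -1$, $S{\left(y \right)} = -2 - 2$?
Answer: $103824$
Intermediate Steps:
$S{\left(y \right)} = -4$ ($S{\left(y \right)} = -2 - 2 = -4$)
$m{\left(K,L \right)} = K + L$
$o{\left(Q \right)} = -3$ ($o{\left(Q \right)} = -4 - -1 = -4 + 1 = -3$)
$o{\left(-5 \right)} m{\left(-3,-5 \right)} 6 \left(435 + 286\right) = - 3 \left(-3 - 5\right) 6 \left(435 + 286\right) = \left(-3\right) \left(-8\right) 6 \cdot 721 = 24 \cdot 6 \cdot 721 = 144 \cdot 721 = 103824$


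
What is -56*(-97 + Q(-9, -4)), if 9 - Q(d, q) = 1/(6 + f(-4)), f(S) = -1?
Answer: 24696/5 ≈ 4939.2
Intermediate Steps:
Q(d, q) = 44/5 (Q(d, q) = 9 - 1/(6 - 1) = 9 - 1/5 = 44/5)
-56*(-97 + Q(-9, -4)) = -56*(-97 + 44/5) = -56*(-441/5) = 24696/5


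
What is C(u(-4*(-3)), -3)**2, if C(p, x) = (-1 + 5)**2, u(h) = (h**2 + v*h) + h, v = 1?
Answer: 256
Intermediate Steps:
u(h) = h**2 + 2*h (u(h) = (h**2 + 1*h) + h = (h**2 + h) + h = (h + h**2) + h = h**2 + 2*h)
C(p, x) = 16 (C(p, x) = 4**2 = 16)
C(u(-4*(-3)), -3)**2 = 16**2 = 256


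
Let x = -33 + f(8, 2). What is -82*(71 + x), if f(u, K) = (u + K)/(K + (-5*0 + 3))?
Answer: -3280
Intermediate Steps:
f(u, K) = (K + u)/(3 + K) (f(u, K) = (K + u)/(K + (0 + 3)) = (K + u)/(K + 3) = (K + u)/(3 + K))
x = -31 (x = -33 + (2 + 8)/(3 + 2) = -33 + 10/5 = -33 + (1/5)*10 = -33 + 2 = -31)
-82*(71 + x) = -82*(71 - 31) = -82*40 = -3280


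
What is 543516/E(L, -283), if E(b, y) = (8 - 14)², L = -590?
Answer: 45293/3 ≈ 15098.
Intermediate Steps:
E(b, y) = 36 (E(b, y) = (-6)² = 36)
543516/E(L, -283) = 543516/36 = 543516*(1/36) = 45293/3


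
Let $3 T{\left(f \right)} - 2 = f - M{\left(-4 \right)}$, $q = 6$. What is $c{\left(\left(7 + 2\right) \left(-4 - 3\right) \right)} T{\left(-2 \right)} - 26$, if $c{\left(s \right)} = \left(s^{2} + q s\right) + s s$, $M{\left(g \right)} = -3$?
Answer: $7534$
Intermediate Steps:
$c{\left(s \right)} = 2 s^{2} + 6 s$ ($c{\left(s \right)} = \left(s^{2} + 6 s\right) + s s = \left(s^{2} + 6 s\right) + s^{2} = 2 s^{2} + 6 s$)
$T{\left(f \right)} = \frac{5}{3} + \frac{f}{3}$ ($T{\left(f \right)} = \frac{2}{3} + \frac{f - -3}{3} = \frac{2}{3} + \frac{f + 3}{3} = \frac{2}{3} + \frac{3 + f}{3} = \frac{2}{3} + \left(1 + \frac{f}{3}\right) = \frac{5}{3} + \frac{f}{3}$)
$c{\left(\left(7 + 2\right) \left(-4 - 3\right) \right)} T{\left(-2 \right)} - 26 = 2 \left(7 + 2\right) \left(-4 - 3\right) \left(3 + \left(7 + 2\right) \left(-4 - 3\right)\right) \left(\frac{5}{3} + \frac{1}{3} \left(-2\right)\right) - 26 = 2 \cdot 9 \left(-7\right) \left(3 + 9 \left(-7\right)\right) \left(\frac{5}{3} - \frac{2}{3}\right) - 26 = 2 \left(-63\right) \left(3 - 63\right) 1 - 26 = 2 \left(-63\right) \left(-60\right) 1 - 26 = 7560 \cdot 1 - 26 = 7560 - 26 = 7534$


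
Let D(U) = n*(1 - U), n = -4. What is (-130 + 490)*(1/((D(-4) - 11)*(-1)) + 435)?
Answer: 4854960/31 ≈ 1.5661e+5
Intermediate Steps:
D(U) = -4 + 4*U (D(U) = -4*(1 - U) = -4 + 4*U)
(-130 + 490)*(1/((D(-4) - 11)*(-1)) + 435) = (-130 + 490)*(1/(((-4 + 4*(-4)) - 11)*(-1)) + 435) = 360*(1/(((-4 - 16) - 11)*(-1)) + 435) = 360*(1/((-20 - 11)*(-1)) + 435) = 360*(1/(-31*(-1)) + 435) = 360*(1/31 + 435) = 360*(13486/31) = 4854960/31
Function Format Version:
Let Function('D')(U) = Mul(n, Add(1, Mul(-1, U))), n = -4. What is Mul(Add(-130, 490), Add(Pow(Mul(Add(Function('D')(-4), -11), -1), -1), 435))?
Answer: Rational(4854960, 31) ≈ 1.5661e+5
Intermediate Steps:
Function('D')(U) = Add(-4, Mul(4, U)) (Function('D')(U) = Mul(-4, Add(1, Mul(-1, U))) = Add(-4, Mul(4, U)))
Mul(Add(-130, 490), Add(Pow(Mul(Add(Function('D')(-4), -11), -1), -1), 435)) = Mul(Add(-130, 490), Add(Pow(Mul(Add(Add(-4, Mul(4, -4)), -11), -1), -1), 435)) = Mul(360, Add(Pow(Mul(Add(Add(-4, -16), -11), -1), -1), 435)) = Mul(360, Add(Pow(Mul(Add(-20, -11), -1), -1), 435)) = Mul(360, Add(Pow(Mul(-31, -1), -1), 435)) = Mul(360, Add(Pow(31, -1), 435)) = Mul(360, Add(Rational(1, 31), 435)) = Mul(360, Rational(13486, 31)) = Rational(4854960, 31)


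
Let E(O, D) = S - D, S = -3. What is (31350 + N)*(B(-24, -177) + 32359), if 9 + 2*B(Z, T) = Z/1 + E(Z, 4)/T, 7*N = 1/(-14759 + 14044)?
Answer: 898232454900874/885885 ≈ 1.0139e+9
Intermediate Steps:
E(O, D) = -3 - D
N = -1/5005 (N = 1/(7*(-14759 + 14044)) = (⅐)/(-715) = (⅐)*(-1/715) = -1/5005 ≈ -0.00019980)
B(Z, T) = -9/2 + Z/2 - 7/(2*T) (B(Z, T) = -9/2 + (Z/1 + (-3 - 1*4)/T)/2 = -9/2 + (Z*1 + (-3 - 4)/T)/2 = -9/2 + (Z - 7/T)/2 = -9/2 + (Z/2 - 7/(2*T)) = -9/2 + Z/2 - 7/(2*T))
(31350 + N)*(B(-24, -177) + 32359) = (31350 - 1/5005)*((½)*(-7 - 177*(-9 - 24))/(-177) + 32359) = 156906749*((½)*(-1/177)*(-7 - 177*(-33)) + 32359)/5005 = 156906749*((½)*(-1/177)*(-7 + 5841) + 32359)/5005 = 156906749*((½)*(-1/177)*5834 + 32359)/5005 = 156906749*(-2917/177 + 32359)/5005 = (156906749/5005)*(5724626/177) = 898232454900874/885885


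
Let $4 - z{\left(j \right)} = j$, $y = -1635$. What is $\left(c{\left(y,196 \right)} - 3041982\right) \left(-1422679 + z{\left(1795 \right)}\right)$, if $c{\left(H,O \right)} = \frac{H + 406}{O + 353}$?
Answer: $\frac{2378935193321090}{549} \approx 4.3332 \cdot 10^{12}$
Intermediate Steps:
$z{\left(j \right)} = 4 - j$
$c{\left(H,O \right)} = \frac{406 + H}{353 + O}$
$\left(c{\left(y,196 \right)} - 3041982\right) \left(-1422679 + z{\left(1795 \right)}\right) = \left(\frac{406 - 1635}{353 + 196} - 3041982\right) \left(-1422679 + \left(4 - 1795\right)\right) = \left(\frac{1}{549} \left(-1229\right) - 3041982\right) \left(-1422679 + \left(4 - 1795\right)\right) = \left(\frac{1}{549} \left(-1229\right) - 3041982\right) \left(-1422679 - 1791\right) = \left(- \frac{1229}{549} - 3041982\right) \left(-1424470\right) = \left(- \frac{1670049347}{549}\right) \left(-1424470\right) = \frac{2378935193321090}{549}$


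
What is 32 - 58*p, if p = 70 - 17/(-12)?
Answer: -24661/6 ≈ -4110.2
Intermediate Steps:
p = 857/12 (p = 70 - 17*(-1)/12 = 70 - 1*(-17/12) = 70 + 17/12 = 857/12 ≈ 71.417)
32 - 58*p = 32 - 58*857/12 = 32 - 24853/6 = -24661/6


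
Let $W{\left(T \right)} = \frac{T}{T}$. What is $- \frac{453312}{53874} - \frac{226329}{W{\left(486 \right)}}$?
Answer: $- \frac{677427881}{2993} \approx -2.2634 \cdot 10^{5}$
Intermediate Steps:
$W{\left(T \right)} = 1$
$- \frac{453312}{53874} - \frac{226329}{W{\left(486 \right)}} = - \frac{453312}{53874} - \frac{226329}{1} = \left(-453312\right) \frac{1}{53874} - 226329 = - \frac{25184}{2993} - 226329 = - \frac{677427881}{2993}$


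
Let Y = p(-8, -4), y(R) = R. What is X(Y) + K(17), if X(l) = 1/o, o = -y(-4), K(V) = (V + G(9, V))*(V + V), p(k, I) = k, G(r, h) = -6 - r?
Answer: 273/4 ≈ 68.250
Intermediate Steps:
K(V) = 2*V*(-15 + V) (K(V) = (V + (-6 - 1*9))*(V + V) = (V + (-6 - 9))*(2*V) = (V - 15)*(2*V) = (-15 + V)*(2*V) = 2*V*(-15 + V))
Y = -8
o = 4 (o = -1*(-4) = 4)
X(l) = 1/4
X(Y) + K(17) = 1/4 + 2*17*(-15 + 17) = 1/4 + 2*17*2 = 1/4 + 68 = 273/4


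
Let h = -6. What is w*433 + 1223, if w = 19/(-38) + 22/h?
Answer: -3487/6 ≈ -581.17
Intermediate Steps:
w = -25/6 (w = 19/(-38) + 22/(-6) = 19*(-1/38) + 22*(-1/6) = -1/2 - 11/3 = -25/6 ≈ -4.1667)
w*433 + 1223 = -25/6*433 + 1223 = -10825/6 + 1223 = -3487/6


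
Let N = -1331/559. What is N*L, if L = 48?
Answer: -63888/559 ≈ -114.29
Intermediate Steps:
N = -1331/559 (N = -1331*1/559 = -1331/559 ≈ -2.3810)
N*L = -1331/559*48 = -63888/559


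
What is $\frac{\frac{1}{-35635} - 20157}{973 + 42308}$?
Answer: $- \frac{102613528}{220331205} \approx -0.46572$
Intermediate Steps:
$\frac{\frac{1}{-35635} - 20157}{973 + 42308} = \frac{- \frac{1}{35635} - 20157}{43281} = \left(- \frac{718294696}{35635}\right) \frac{1}{43281} = - \frac{102613528}{220331205}$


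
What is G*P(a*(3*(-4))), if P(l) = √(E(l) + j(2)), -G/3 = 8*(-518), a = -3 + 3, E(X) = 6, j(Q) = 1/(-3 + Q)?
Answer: 12432*√5 ≈ 27799.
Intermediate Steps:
a = 0
G = 12432 (G = -24*(-518) = -3*(-4144) = 12432)
P(l) = √5 (P(l) = √(6 + 1/(-3 + 2)) = √(6 + 1/(-1)) = √(6 - 1) = √5)
G*P(a*(3*(-4))) = 12432*√5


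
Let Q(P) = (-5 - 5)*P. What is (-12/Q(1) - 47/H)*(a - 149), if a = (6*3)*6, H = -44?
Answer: -20459/220 ≈ -92.995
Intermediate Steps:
a = 108 (a = 18*6 = 108)
Q(P) = -10*P
(-12/Q(1) - 47/H)*(a - 149) = (-12/((-10*1)) - 47/(-44))*(108 - 149) = (-12/(-10) - 47*(-1/44))*(-41) = (-12*(-1/10) + 47/44)*(-41) = (6/5 + 47/44)*(-41) = (499/220)*(-41) = -20459/220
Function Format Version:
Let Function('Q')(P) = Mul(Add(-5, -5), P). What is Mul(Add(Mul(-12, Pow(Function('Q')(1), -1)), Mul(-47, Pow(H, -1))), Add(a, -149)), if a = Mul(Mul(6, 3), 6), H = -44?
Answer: Rational(-20459, 220) ≈ -92.995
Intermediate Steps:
a = 108 (a = Mul(18, 6) = 108)
Function('Q')(P) = Mul(-10, P)
Mul(Add(Mul(-12, Pow(Function('Q')(1), -1)), Mul(-47, Pow(H, -1))), Add(a, -149)) = Mul(Add(Mul(-12, Pow(Mul(-10, 1), -1)), Mul(-47, Pow(-44, -1))), Add(108, -149)) = Mul(Add(Mul(-12, Pow(-10, -1)), Mul(-47, Rational(-1, 44))), -41) = Mul(Add(Mul(-12, Rational(-1, 10)), Rational(47, 44)), -41) = Mul(Add(Rational(6, 5), Rational(47, 44)), -41) = Mul(Rational(499, 220), -41) = Rational(-20459, 220)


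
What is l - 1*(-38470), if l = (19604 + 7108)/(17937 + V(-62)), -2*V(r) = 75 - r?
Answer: 1374855814/35737 ≈ 38472.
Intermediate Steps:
V(r) = -75/2 + r/2 (V(r) = -(75 - r)/2 = -75/2 + r/2)
l = 53424/35737 (l = (19604 + 7108)/(17937 + (-75/2 + (1/2)*(-62))) = 26712/(17937 + (-75/2 - 31)) = 26712/(17937 - 137/2) = 26712/(35737/2) = 26712*(2/35737) = 53424/35737 ≈ 1.4949)
l - 1*(-38470) = 53424/35737 - 1*(-38470) = 53424/35737 + 38470 = 1374855814/35737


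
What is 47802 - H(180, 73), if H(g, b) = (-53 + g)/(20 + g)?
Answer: 9560273/200 ≈ 47801.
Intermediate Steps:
H(g, b) = (-53 + g)/(20 + g)
47802 - H(180, 73) = 47802 - (-53 + 180)/(20 + 180) = 47802 - 127/200 = 9560273/200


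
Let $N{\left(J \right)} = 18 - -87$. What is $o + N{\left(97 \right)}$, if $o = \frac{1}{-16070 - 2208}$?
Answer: $\frac{1919189}{18278} \approx 105.0$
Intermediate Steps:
$N{\left(J \right)} = 105$ ($N{\left(J \right)} = 18 + 87 = 105$)
$o = - \frac{1}{18278}$ ($o = \frac{1}{-18278} = - \frac{1}{18278} \approx -5.4711 \cdot 10^{-5}$)
$o + N{\left(97 \right)} = - \frac{1}{18278} + 105 = \frac{1919189}{18278}$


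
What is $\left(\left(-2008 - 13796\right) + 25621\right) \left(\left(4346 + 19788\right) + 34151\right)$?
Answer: $572183845$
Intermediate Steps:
$\left(\left(-2008 - 13796\right) + 25621\right) \left(\left(4346 + 19788\right) + 34151\right) = \left(\left(-2008 - 13796\right) + 25621\right) \left(24134 + 34151\right) = \left(-15804 + 25621\right) 58285 = 9817 \cdot 58285 = 572183845$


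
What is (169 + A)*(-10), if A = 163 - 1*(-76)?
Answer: -4080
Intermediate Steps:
A = 239 (A = 163 + 76 = 239)
(169 + A)*(-10) = (169 + 239)*(-10) = 408*(-10) = -4080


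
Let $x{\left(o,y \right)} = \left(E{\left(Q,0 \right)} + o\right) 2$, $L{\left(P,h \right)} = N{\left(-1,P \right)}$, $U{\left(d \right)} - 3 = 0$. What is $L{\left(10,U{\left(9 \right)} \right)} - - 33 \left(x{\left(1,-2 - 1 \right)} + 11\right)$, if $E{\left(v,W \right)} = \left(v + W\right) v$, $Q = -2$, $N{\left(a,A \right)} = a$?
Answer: $692$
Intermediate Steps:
$U{\left(d \right)} = 3$ ($U{\left(d \right)} = 3 + 0 = 3$)
$L{\left(P,h \right)} = -1$
$E{\left(v,W \right)} = v \left(W + v\right)$ ($E{\left(v,W \right)} = \left(W + v\right) v = v \left(W + v\right)$)
$x{\left(o,y \right)} = 8 + 2 o$ ($x{\left(o,y \right)} = \left(- 2 \left(0 - 2\right) + o\right) 2 = \left(\left(-2\right) \left(-2\right) + o\right) 2 = \left(4 + o\right) 2 = 8 + 2 o$)
$L{\left(10,U{\left(9 \right)} \right)} - - 33 \left(x{\left(1,-2 - 1 \right)} + 11\right) = -1 - - 33 \left(\left(8 + 2 \cdot 1\right) + 11\right) = -1 - - 33 \left(\left(8 + 2\right) + 11\right) = -1 - - 33 \left(10 + 11\right) = -1 - \left(-33\right) 21 = -1 - -693 = -1 + 693 = 692$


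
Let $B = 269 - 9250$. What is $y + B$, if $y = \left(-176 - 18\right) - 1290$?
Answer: $-10465$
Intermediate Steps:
$B = -8981$ ($B = 269 - 9250 = -8981$)
$y = -1484$ ($y = -194 - 1290 = -1484$)
$y + B = -1484 - 8981 = -10465$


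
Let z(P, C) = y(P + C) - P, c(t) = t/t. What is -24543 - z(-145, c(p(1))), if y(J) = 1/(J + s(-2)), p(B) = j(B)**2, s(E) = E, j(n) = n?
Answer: -3604447/146 ≈ -24688.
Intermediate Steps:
p(B) = B**2
y(J) = 1/(-2 + J) (y(J) = 1/(J - 2) = 1/(-2 + J))
c(t) = 1
z(P, C) = 1/(-2 + C + P) - P (z(P, C) = 1/(-2 + (P + C)) - P = 1/(-2 + (C + P)) - P = 1/(-2 + C + P) - P)
-24543 - z(-145, c(p(1))) = -24543 - (1/(-2 + 1 - 145) - 1*(-145)) = -24543 - (1/(-146) + 145) = -24543 - (-1/146 + 145) = -24543 - 1*21169/146 = -24543 - 21169/146 = -3604447/146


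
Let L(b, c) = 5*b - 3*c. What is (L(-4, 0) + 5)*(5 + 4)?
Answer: -135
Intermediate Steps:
L(b, c) = -3*c + 5*b
(L(-4, 0) + 5)*(5 + 4) = ((-3*0 + 5*(-4)) + 5)*(5 + 4) = ((0 - 20) + 5)*9 = (-20 + 5)*9 = -15*9 = -135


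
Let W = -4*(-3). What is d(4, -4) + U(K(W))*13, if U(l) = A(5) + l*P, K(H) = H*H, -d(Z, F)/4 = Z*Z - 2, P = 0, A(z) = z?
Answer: 9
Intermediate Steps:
W = 12
d(Z, F) = 8 - 4*Z**2 (d(Z, F) = -4*(Z*Z - 2) = -4*(Z**2 - 2) = -4*(-2 + Z**2) = 8 - 4*Z**2)
K(H) = H**2
U(l) = 5 (U(l) = 5 + l*0 = 5 + 0 = 5)
d(4, -4) + U(K(W))*13 = (8 - 4*4**2) + 5*13 = (8 - 4*16) + 65 = (8 - 64) + 65 = -56 + 65 = 9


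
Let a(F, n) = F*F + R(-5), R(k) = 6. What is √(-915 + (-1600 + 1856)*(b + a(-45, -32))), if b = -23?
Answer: √513133 ≈ 716.33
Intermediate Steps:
a(F, n) = 6 + F² (a(F, n) = F*F + 6 = F² + 6 = 6 + F²)
√(-915 + (-1600 + 1856)*(b + a(-45, -32))) = √(-915 + (-1600 + 1856)*(-23 + (6 + (-45)²))) = √(-915 + 256*(-23 + (6 + 2025))) = √(-915 + 256*(-23 + 2031)) = √(-915 + 256*2008) = √(-915 + 514048) = √513133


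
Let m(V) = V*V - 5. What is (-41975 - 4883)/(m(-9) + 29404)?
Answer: -23429/14740 ≈ -1.5895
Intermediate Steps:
m(V) = -5 + V² (m(V) = V² - 5 = -5 + V²)
(-41975 - 4883)/(m(-9) + 29404) = (-41975 - 4883)/((-5 + (-9)²) + 29404) = -46858/((-5 + 81) + 29404) = -46858/(76 + 29404) = -46858/29480 = -46858*1/29480 = -23429/14740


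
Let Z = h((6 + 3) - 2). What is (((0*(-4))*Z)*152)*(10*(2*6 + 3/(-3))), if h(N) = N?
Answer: 0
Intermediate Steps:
Z = 7 (Z = (6 + 3) - 2 = 9 - 2 = 7)
(((0*(-4))*Z)*152)*(10*(2*6 + 3/(-3))) = (((0*(-4))*7)*152)*(10*(2*6 + 3/(-3))) = ((0*7)*152)*(10*(12 + 3*(-1/3))) = (0*152)*(10*(12 - 1)) = 0*(10*11) = 0*110 = 0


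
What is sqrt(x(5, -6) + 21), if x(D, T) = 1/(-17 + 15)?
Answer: sqrt(82)/2 ≈ 4.5277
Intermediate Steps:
x(D, T) = -1/2 (x(D, T) = 1/(-2) = -1/2)
sqrt(x(5, -6) + 21) = sqrt(-1/2 + 21) = sqrt(41/2) = sqrt(82)/2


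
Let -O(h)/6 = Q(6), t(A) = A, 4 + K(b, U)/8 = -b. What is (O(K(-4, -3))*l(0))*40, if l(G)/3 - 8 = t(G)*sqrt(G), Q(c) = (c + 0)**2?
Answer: -207360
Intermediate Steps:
K(b, U) = -32 - 8*b (K(b, U) = -32 + 8*(-b) = -32 - 8*b)
Q(c) = c**2
O(h) = -216 (O(h) = -6*6**2 = -6*36 = -216)
l(G) = 24 + 3*G**(3/2) (l(G) = 24 + 3*(G*sqrt(G)) = 24 + 3*G**(3/2))
(O(K(-4, -3))*l(0))*40 = -216*(24 + 3*0**(3/2))*40 = -216*(24 + 3*0)*40 = -216*(24 + 0)*40 = -216*24*40 = -5184*40 = -207360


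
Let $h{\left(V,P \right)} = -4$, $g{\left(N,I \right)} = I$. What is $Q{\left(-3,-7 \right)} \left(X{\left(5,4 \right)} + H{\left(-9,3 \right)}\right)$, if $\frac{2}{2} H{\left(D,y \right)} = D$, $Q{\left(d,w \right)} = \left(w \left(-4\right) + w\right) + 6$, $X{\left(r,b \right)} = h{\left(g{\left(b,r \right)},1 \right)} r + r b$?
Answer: $-243$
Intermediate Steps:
$X{\left(r,b \right)} = - 4 r + b r$ ($X{\left(r,b \right)} = - 4 r + r b = - 4 r + b r$)
$Q{\left(d,w \right)} = 6 - 3 w$ ($Q{\left(d,w \right)} = \left(- 4 w + w\right) + 6 = - 3 w + 6 = 6 - 3 w$)
$H{\left(D,y \right)} = D$
$Q{\left(-3,-7 \right)} \left(X{\left(5,4 \right)} + H{\left(-9,3 \right)}\right) = \left(6 - -21\right) \left(5 \left(-4 + 4\right) - 9\right) = \left(6 + 21\right) \left(5 \cdot 0 - 9\right) = 27 \left(0 - 9\right) = 27 \left(-9\right) = -243$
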